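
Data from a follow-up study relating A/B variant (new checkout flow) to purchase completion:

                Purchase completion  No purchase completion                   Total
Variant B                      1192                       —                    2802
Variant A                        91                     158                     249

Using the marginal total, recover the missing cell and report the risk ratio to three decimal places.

The missing cell is in the exposed row: 2802 − 1192 = 1610.
So a = 1192, b = 1610, c = 91, d = 158.
RR = [a/(a+b)] / [c/(c+d)] = (1192/2802) / (91/249) = 0.42541/0.36546 = 1.16404

1.164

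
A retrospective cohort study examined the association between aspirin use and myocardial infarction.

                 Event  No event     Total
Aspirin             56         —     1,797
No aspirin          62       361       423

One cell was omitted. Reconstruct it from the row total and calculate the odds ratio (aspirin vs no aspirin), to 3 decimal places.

0.187

The missing cell is in the exposed row: 1797 − 56 = 1741.
So a = 56, b = 1741, c = 62, d = 361.
OR = (a·d)/(b·c) = (56 × 361) / (1741 × 62) = 20216 / 107942 = 0.18729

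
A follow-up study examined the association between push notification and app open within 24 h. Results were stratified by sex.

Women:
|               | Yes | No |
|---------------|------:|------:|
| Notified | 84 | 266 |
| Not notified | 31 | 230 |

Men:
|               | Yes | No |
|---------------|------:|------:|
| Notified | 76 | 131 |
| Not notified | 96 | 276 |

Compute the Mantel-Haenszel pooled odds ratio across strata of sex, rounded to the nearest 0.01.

OR_MH = Σ(aᵢdᵢ/nᵢ) / Σ(bᵢcᵢ/nᵢ), where nᵢ is the stratum total.
Stratum 1 (Women): n = 611; a·d/n = 84·230/611 = 31.6203; b·c/n = 266·31/611 = 13.4959
Stratum 2 (Men): n = 579; a·d/n = 76·276/579 = 36.2280; b·c/n = 131·96/579 = 21.7202
OR_MH = (31.6203 + 36.2280) / (13.4959 + 21.7202) = 67.8483 / 35.2161 = 1.92663

1.93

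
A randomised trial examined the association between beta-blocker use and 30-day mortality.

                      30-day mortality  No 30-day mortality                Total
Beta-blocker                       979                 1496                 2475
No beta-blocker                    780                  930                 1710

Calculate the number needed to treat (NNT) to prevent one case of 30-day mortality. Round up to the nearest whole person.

17

Risk in treated group = 979/2475 = 0.39556; risk in control = 780/1710 = 0.45614.
Absolute risk reduction = 0.45614 − 0.39556 = 0.06058
NNT = 1 / ARR = 1 / 0.06058 = 16.506 → round up → 17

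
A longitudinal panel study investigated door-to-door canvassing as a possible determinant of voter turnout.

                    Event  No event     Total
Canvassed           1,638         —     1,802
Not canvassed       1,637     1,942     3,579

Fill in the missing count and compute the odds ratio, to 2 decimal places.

11.85

The missing cell is in the exposed row: 1802 − 1638 = 164.
So a = 1638, b = 164, c = 1637, d = 1942.
OR = (a·d)/(b·c) = (1638 × 1942) / (164 × 1637) = 3180996 / 268468 = 11.84870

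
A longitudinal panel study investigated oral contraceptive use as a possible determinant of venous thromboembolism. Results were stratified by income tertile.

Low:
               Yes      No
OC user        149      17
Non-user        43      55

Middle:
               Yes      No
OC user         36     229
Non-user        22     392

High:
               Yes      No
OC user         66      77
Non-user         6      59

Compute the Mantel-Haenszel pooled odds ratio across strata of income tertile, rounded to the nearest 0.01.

5.68

OR_MH = Σ(aᵢdᵢ/nᵢ) / Σ(bᵢcᵢ/nᵢ), where nᵢ is the stratum total.
Stratum 1 (Low): n = 264; a·d/n = 149·55/264 = 31.0417; b·c/n = 17·43/264 = 2.7689
Stratum 2 (Middle): n = 679; a·d/n = 36·392/679 = 20.7835; b·c/n = 229·22/679 = 7.4197
Stratum 3 (High): n = 208; a·d/n = 66·59/208 = 18.7212; b·c/n = 77·6/208 = 2.2212
OR_MH = (31.0417 + 20.7835 + 18.7212) / (2.7689 + 7.4197 + 2.2212) = 70.5463 / 12.4098 = 5.68471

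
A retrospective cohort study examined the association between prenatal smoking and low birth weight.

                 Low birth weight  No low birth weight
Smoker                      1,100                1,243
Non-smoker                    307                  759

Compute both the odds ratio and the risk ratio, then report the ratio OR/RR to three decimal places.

1.342

Cells: a = 1100, b = 1243, c = 307, d = 759.
OR = (1100·759)/(1243·307) = 834900/381601 = 2.18789
Risk in exposed = 1100/2343 = 0.46948; risk in unexposed = 307/1066 = 0.28799; RR = 1.63019
OR/RR = 2.18789 / 1.63019 = 1.34210
The outcome is not rare, so the OR lies further from 1 than the RR.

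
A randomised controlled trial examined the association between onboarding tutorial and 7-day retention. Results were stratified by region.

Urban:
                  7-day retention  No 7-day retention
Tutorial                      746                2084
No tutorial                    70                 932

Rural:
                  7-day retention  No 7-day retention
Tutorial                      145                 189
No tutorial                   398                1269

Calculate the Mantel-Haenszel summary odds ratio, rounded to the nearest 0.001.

OR_MH = Σ(aᵢdᵢ/nᵢ) / Σ(bᵢcᵢ/nᵢ), where nᵢ is the stratum total.
Stratum 1 (Urban): n = 3832; a·d/n = 746·932/3832 = 181.4384; b·c/n = 2084·70/3832 = 38.0689
Stratum 2 (Rural): n = 2001; a·d/n = 145·1269/2001 = 91.9565; b·c/n = 189·398/2001 = 37.5922
OR_MH = (181.4384 + 91.9565) / (38.0689 + 37.5922) = 273.3949 / 75.6611 = 3.61341

3.613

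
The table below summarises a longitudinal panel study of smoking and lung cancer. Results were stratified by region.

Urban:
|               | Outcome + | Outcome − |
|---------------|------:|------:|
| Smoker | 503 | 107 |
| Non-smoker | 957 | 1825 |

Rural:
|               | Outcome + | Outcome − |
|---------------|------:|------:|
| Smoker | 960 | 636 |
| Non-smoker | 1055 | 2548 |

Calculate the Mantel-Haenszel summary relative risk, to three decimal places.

2.173

RR_MH = Σ(aᵢ·n₀ᵢ/nᵢ) / Σ(cᵢ·n₁ᵢ/nᵢ), with n₁ᵢ = aᵢ+bᵢ (exposed), n₀ᵢ = cᵢ+dᵢ (unexposed), nᵢ = n₁ᵢ+n₀ᵢ.
Stratum 1 (Urban): n₁ = 610, n₀ = 2782, n = 3392; a·n₀/n = 503·2782/3392 = 412.5430; c·n₁/n = 957·610/3392 = 172.1020
Stratum 2 (Rural): n₁ = 1596, n₀ = 3603, n = 5199; a·n₀/n = 960·3603/5199 = 665.2972; c·n₁/n = 1055·1596/5199 = 323.8661
RR_MH = (412.5430 + 665.2972) / (172.1020 + 323.8661) = 1077.8402 / 495.9681 = 2.17320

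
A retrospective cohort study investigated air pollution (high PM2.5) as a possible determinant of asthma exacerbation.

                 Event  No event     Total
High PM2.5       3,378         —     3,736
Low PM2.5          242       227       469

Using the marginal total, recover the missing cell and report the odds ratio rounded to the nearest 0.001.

The missing cell is in the exposed row: 3736 − 3378 = 358.
So a = 3378, b = 358, c = 242, d = 227.
OR = (a·d)/(b·c) = (3378 × 227) / (358 × 242) = 766806 / 86636 = 8.85089

8.851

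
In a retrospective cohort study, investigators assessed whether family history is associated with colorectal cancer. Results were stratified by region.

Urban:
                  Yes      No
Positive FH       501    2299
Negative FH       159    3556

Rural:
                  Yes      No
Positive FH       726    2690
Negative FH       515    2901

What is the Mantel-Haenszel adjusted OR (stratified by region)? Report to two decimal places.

2.25

OR_MH = Σ(aᵢdᵢ/nᵢ) / Σ(bᵢcᵢ/nᵢ), where nᵢ is the stratum total.
Stratum 1 (Urban): n = 6515; a·d/n = 501·3556/6515 = 273.4545; b·c/n = 2299·159/6515 = 56.1076
Stratum 2 (Rural): n = 6832; a·d/n = 726·2901/6832 = 308.2737; b·c/n = 2690·515/6832 = 202.7737
OR_MH = (273.4545 + 308.2737) / (56.1076 + 202.7737) = 581.7282 / 258.8813 = 2.24708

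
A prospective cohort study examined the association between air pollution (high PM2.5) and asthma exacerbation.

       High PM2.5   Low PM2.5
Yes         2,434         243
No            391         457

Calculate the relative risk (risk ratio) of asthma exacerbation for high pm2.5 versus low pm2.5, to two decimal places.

Reading the table with exposure as columns: a = 2434 (High PM2.5, case), b = 391 (High PM2.5, non-case), c = 243 (Low PM2.5, case), d = 457.
Risk in exposed = 2434/2825 = 0.86159; risk in unexposed = 243/700 = 0.34714.
RR = 0.86159 / 0.34714 = 2.48195
The risk among the exposed is 2.48 times that among the unexposed.

2.48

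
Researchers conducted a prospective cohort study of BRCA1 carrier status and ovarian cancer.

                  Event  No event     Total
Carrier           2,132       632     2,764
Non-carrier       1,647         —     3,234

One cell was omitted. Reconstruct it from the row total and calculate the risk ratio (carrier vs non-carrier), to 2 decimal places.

The missing cell is in the unexposed row: 3234 − 1647 = 1587.
So a = 2132, b = 632, c = 1647, d = 1587.
RR = [a/(a+b)] / [c/(c+d)] = (2132/2764) / (1647/3234) = 0.77135/0.50928 = 1.51459

1.51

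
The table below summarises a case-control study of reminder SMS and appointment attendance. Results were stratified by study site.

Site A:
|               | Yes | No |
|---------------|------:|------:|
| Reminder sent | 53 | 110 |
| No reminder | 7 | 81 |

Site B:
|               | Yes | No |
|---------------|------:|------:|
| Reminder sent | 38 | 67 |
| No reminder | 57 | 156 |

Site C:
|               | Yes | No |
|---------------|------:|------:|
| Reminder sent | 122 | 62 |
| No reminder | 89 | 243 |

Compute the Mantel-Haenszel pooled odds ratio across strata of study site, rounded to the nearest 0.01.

3.62

OR_MH = Σ(aᵢdᵢ/nᵢ) / Σ(bᵢcᵢ/nᵢ), where nᵢ is the stratum total.
Stratum 1 (Site A): n = 251; a·d/n = 53·81/251 = 17.1036; b·c/n = 110·7/251 = 3.0677
Stratum 2 (Site B): n = 318; a·d/n = 38·156/318 = 18.6415; b·c/n = 67·57/318 = 12.0094
Stratum 3 (Site C): n = 516; a·d/n = 122·243/516 = 57.4535; b·c/n = 62·89/516 = 10.6938
OR_MH = (17.1036 + 18.6415 + 57.4535) / (3.0677 + 12.0094 + 10.6938) = 93.1986 / 25.7710 = 3.61642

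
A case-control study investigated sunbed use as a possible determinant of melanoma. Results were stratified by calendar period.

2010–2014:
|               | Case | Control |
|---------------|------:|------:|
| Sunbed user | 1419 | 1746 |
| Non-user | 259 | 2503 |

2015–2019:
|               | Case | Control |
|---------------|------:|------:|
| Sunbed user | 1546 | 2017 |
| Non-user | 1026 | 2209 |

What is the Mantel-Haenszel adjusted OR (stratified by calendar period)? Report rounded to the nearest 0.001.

OR_MH = Σ(aᵢdᵢ/nᵢ) / Σ(bᵢcᵢ/nᵢ), where nᵢ is the stratum total.
Stratum 1 (2010–2014): n = 5927; a·d/n = 1419·2503/5927 = 599.2504; b·c/n = 1746·259/5927 = 76.2973
Stratum 2 (2015–2019): n = 6798; a·d/n = 1546·2209/6798 = 502.3704; b·c/n = 2017·1026/6798 = 304.4192
OR_MH = (599.2504 + 502.3704) / (76.2973 + 304.4192) = 1101.6208 / 380.7165 = 2.89355

2.894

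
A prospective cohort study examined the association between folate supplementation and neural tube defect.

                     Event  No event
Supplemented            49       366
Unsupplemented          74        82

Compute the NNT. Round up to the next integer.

3

Risk in treated group = 49/415 = 0.11807; risk in control = 74/156 = 0.47436.
Absolute risk reduction = 0.47436 − 0.11807 = 0.35629
NNT = 1 / ARR = 1 / 0.35629 = 2.807 → round up → 3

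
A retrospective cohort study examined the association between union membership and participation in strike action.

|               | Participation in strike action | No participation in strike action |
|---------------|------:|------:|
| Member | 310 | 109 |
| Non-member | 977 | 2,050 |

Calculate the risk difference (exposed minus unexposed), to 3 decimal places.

Cells: a = 310, b = 109, c = 977, d = 2050.
Risk in exposed = 310/419 = 0.739857; risk in unexposed = 977/3027 = 0.322762.
Risk difference = 0.739857 − 0.322762 = 0.417095

0.417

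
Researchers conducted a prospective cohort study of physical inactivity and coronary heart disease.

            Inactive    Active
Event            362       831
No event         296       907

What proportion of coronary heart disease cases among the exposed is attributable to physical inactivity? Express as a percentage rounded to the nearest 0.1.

Reading the table with exposure as columns: a = 362 (Inactive, case), b = 296 (Inactive, non-case), c = 831 (Active, case), d = 907.
Risk in exposed = 362/658 = 0.55015; risk in unexposed = 831/1738 = 0.47814.
RR = 0.55015/0.47814 = 1.15062
AR% = (RR − 1)/RR × 100 = (1.15062 − 1)/1.15062 × 100 = 13.0902%

13.1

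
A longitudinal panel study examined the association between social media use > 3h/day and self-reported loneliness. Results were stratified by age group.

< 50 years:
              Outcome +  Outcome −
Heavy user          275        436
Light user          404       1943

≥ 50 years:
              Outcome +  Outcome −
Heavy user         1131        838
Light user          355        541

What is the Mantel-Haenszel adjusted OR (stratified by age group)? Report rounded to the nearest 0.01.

2.41

OR_MH = Σ(aᵢdᵢ/nᵢ) / Σ(bᵢcᵢ/nᵢ), where nᵢ is the stratum total.
Stratum 1 (< 50 years): n = 3058; a·d/n = 275·1943/3058 = 174.7302; b·c/n = 436·404/3058 = 57.6010
Stratum 2 (≥ 50 years): n = 2865; a·d/n = 1131·541/2865 = 213.5675; b·c/n = 838·355/2865 = 103.8360
OR_MH = (174.7302 + 213.5675) / (57.6010 + 103.8360) = 388.2978 / 161.4370 = 2.40526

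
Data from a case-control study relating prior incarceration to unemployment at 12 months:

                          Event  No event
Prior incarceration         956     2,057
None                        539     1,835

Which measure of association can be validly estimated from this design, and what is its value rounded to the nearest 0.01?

Cells: a = 956, b = 2057, c = 539, d = 1835.
This is a case-control study: participants were sampled on outcome status, so risks in the source population cannot be estimated directly — relative risk is not valid here. The odds ratio is the appropriate measure.
OR = (a·d)/(b·c) = (956 × 1835) / (2057 × 539) = 1754260 / 1108723 = 1.58223

1.58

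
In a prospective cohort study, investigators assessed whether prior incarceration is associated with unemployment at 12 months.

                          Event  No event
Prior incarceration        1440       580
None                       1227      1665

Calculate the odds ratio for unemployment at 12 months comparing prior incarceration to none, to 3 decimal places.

3.369

Cells: a = 1440, b = 580, c = 1227, d = 1665.
OR = (a·d)/(b·c) = (1440 × 1665) / (580 × 1227) = 2397600 / 711660 = 3.36902
The odds of unemployment at 12 months are about 3.37 times as high in the prior incarceration group.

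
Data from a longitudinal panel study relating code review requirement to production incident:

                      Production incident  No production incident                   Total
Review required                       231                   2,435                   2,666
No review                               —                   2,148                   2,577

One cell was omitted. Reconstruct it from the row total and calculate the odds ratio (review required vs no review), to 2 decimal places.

The missing cell is in the unexposed row: 2577 − 2148 = 429.
So a = 231, b = 2435, c = 429, d = 2148.
OR = (a·d)/(b·c) = (231 × 2148) / (2435 × 429) = 496188 / 1044615 = 0.47500

0.47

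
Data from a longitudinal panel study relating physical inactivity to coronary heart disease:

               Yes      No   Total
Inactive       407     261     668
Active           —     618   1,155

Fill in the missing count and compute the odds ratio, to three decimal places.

The missing cell is in the unexposed row: 1155 − 618 = 537.
So a = 407, b = 261, c = 537, d = 618.
OR = (a·d)/(b·c) = (407 × 618) / (261 × 537) = 251526 / 140157 = 1.79460

1.795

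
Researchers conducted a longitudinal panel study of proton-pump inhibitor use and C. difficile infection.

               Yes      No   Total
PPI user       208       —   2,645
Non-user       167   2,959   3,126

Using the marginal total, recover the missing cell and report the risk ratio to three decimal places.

1.472

The missing cell is in the exposed row: 2645 − 208 = 2437.
So a = 208, b = 2437, c = 167, d = 2959.
RR = [a/(a+b)] / [c/(c+d)] = (208/2645) / (167/3126) = 0.07864/0.05342 = 1.47201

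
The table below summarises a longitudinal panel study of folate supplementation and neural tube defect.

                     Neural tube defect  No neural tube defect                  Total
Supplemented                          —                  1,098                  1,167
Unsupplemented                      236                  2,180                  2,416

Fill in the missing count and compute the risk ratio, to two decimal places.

0.61

The missing cell is in the exposed row: 1167 − 1098 = 69.
So a = 69, b = 1098, c = 236, d = 2180.
RR = [a/(a+b)] / [c/(c+d)] = (69/1167) / (236/2416) = 0.05913/0.09768 = 0.60529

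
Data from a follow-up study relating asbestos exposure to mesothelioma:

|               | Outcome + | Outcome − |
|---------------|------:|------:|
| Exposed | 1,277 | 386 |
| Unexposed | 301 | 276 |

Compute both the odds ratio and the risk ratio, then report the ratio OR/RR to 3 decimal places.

2.061

Cells: a = 1277, b = 386, c = 301, d = 276.
OR = (1277·276)/(386·301) = 352452/116186 = 3.03352
Risk in exposed = 1277/1663 = 0.76789; risk in unexposed = 301/577 = 0.52166; RR = 1.47200
OR/RR = 3.03352 / 1.47200 = 2.06081
The outcome is not rare, so the OR lies further from 1 than the RR.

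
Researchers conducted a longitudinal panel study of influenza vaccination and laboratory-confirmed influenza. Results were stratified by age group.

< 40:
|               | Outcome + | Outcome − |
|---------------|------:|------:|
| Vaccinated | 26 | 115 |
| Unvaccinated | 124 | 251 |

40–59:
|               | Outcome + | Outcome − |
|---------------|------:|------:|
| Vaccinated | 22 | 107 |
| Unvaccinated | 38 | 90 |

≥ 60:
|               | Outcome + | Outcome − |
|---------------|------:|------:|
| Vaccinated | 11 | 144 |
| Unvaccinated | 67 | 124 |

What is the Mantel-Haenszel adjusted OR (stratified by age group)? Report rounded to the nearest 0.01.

0.34

OR_MH = Σ(aᵢdᵢ/nᵢ) / Σ(bᵢcᵢ/nᵢ), where nᵢ is the stratum total.
Stratum 1 (< 40): n = 516; a·d/n = 26·251/516 = 12.6473; b·c/n = 115·124/516 = 27.6357
Stratum 2 (40–59): n = 257; a·d/n = 22·90/257 = 7.7043; b·c/n = 107·38/257 = 15.8210
Stratum 3 (≥ 60): n = 346; a·d/n = 11·124/346 = 3.9422; b·c/n = 144·67/346 = 27.8844
OR_MH = (12.6473 + 7.7043 + 3.9422) / (27.6357 + 15.8210 + 27.8844) = 24.2938 / 71.3411 = 0.34053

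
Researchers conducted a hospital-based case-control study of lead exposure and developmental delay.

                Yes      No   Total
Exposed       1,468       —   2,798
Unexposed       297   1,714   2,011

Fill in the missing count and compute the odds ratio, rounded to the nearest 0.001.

6.370

The missing cell is in the exposed row: 2798 − 1468 = 1330.
So a = 1468, b = 1330, c = 297, d = 1714.
OR = (a·d)/(b·c) = (1468 × 1714) / (1330 × 297) = 2516152 / 395010 = 6.36984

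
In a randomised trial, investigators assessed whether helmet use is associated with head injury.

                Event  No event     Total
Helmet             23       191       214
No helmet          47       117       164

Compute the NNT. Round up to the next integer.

6

Risk in treated group = 23/214 = 0.10748; risk in control = 47/164 = 0.28659.
Absolute risk reduction = 0.28659 − 0.10748 = 0.17911
NNT = 1 / ARR = 1 / 0.17911 = 5.583 → round up → 6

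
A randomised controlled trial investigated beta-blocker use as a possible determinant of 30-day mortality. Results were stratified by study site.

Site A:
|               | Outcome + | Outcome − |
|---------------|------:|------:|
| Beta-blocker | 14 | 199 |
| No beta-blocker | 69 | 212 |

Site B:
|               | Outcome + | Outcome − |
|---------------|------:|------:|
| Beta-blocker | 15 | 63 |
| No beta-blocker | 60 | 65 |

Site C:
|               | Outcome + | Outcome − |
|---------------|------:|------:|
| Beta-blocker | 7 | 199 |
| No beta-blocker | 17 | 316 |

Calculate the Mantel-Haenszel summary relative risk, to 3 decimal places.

RR_MH = Σ(aᵢ·n₀ᵢ/nᵢ) / Σ(cᵢ·n₁ᵢ/nᵢ), with n₁ᵢ = aᵢ+bᵢ (exposed), n₀ᵢ = cᵢ+dᵢ (unexposed), nᵢ = n₁ᵢ+n₀ᵢ.
Stratum 1 (Site A): n₁ = 213, n₀ = 281, n = 494; a·n₀/n = 14·281/494 = 7.9636; c·n₁/n = 69·213/494 = 29.7510
Stratum 2 (Site B): n₁ = 78, n₀ = 125, n = 203; a·n₀/n = 15·125/203 = 9.2365; c·n₁/n = 60·78/203 = 23.0542
Stratum 3 (Site C): n₁ = 206, n₀ = 333, n = 539; a·n₀/n = 7·333/539 = 4.3247; c·n₁/n = 17·206/539 = 6.4972
RR_MH = (7.9636 + 9.2365 + 4.3247) / (29.7510 + 23.0542 + 6.4972) = 21.5247 / 59.3024 = 0.36296

0.363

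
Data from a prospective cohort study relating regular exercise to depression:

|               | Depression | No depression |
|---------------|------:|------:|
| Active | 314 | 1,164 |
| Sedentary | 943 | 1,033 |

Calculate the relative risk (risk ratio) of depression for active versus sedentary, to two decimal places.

0.45

Cells: a = 314, b = 1164, c = 943, d = 1033.
Risk in exposed = 314/1478 = 0.21245; risk in unexposed = 943/1976 = 0.47723.
RR = 0.21245 / 0.47723 = 0.44517
The risk is 55% lower among the exposed than among the unexposed.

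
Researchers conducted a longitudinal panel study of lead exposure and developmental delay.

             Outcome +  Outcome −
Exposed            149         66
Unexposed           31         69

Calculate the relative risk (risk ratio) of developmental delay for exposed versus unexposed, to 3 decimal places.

2.236

Cells: a = 149, b = 66, c = 31, d = 69.
Risk in exposed = 149/215 = 0.69302; risk in unexposed = 31/100 = 0.31000.
RR = 0.69302 / 0.31000 = 2.23556
The risk among the exposed is 2.24 times that among the unexposed.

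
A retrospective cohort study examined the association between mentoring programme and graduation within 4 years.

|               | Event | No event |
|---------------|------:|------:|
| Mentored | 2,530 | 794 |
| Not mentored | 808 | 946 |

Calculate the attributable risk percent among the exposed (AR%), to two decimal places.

39.48

Cells: a = 2530, b = 794, c = 808, d = 946.
Risk in exposed = 2530/3324 = 0.76113; risk in unexposed = 808/1754 = 0.46066.
RR = 0.76113/0.46066 = 1.65226
AR% = (RR − 1)/RR × 100 = (1.65226 − 1)/1.65226 × 100 = 39.4767%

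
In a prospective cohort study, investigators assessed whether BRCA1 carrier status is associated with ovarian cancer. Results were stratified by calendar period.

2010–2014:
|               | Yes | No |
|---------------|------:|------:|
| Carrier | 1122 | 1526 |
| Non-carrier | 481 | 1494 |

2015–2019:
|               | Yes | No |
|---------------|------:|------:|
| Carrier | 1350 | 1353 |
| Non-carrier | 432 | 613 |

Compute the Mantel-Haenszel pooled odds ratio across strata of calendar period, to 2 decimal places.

1.85

OR_MH = Σ(aᵢdᵢ/nᵢ) / Σ(bᵢcᵢ/nᵢ), where nᵢ is the stratum total.
Stratum 1 (2010–2014): n = 4623; a·d/n = 1122·1494/4623 = 362.5931; b·c/n = 1526·481/4623 = 158.7727
Stratum 2 (2015–2019): n = 3748; a·d/n = 1350·613/3748 = 220.7978; b·c/n = 1353·432/3748 = 155.9488
OR_MH = (362.5931 + 220.7978) / (158.7727 + 155.9488) = 583.3909 / 314.7214 = 1.85367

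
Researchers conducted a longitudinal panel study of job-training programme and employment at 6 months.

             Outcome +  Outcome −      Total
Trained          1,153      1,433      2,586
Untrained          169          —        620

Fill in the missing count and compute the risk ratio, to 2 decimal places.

The missing cell is in the unexposed row: 620 − 169 = 451.
So a = 1153, b = 1433, c = 169, d = 451.
RR = [a/(a+b)] / [c/(c+d)] = (1153/2586) / (169/620) = 0.44586/0.27258 = 1.63571

1.64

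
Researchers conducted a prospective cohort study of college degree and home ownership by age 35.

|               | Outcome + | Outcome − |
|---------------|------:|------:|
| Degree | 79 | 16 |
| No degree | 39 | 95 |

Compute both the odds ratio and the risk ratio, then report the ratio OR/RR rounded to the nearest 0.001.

4.209

Cells: a = 79, b = 16, c = 39, d = 95.
OR = (79·95)/(16·39) = 7505/624 = 12.02724
Risk in exposed = 79/95 = 0.83158; risk in unexposed = 39/134 = 0.29104; RR = 2.85722
OR/RR = 12.02724 / 2.85722 = 4.20942
The outcome is not rare, so the OR lies further from 1 than the RR.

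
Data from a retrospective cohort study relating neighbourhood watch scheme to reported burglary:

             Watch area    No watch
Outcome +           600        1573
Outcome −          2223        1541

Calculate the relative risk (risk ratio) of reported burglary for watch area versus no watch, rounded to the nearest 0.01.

0.42

Reading the table with exposure as columns: a = 600 (Watch area, case), b = 2223 (Watch area, non-case), c = 1573 (No watch, case), d = 1541.
Risk in exposed = 600/2823 = 0.21254; risk in unexposed = 1573/3114 = 0.50514.
RR = 0.21254 / 0.50514 = 0.42076
The risk is 58% lower among the exposed than among the unexposed.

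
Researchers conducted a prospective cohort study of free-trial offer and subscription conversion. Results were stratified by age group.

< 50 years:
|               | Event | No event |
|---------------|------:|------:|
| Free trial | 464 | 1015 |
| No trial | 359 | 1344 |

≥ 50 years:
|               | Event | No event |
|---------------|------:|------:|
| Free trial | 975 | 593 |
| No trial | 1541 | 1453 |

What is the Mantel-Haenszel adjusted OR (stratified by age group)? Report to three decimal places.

1.609

OR_MH = Σ(aᵢdᵢ/nᵢ) / Σ(bᵢcᵢ/nᵢ), where nᵢ is the stratum total.
Stratum 1 (< 50 years): n = 3182; a·d/n = 464·1344/3182 = 195.9824; b·c/n = 1015·359/3182 = 114.5145
Stratum 2 (≥ 50 years): n = 4562; a·d/n = 975·1453/4562 = 310.5381; b·c/n = 593·1541/4562 = 200.3097
OR_MH = (195.9824 + 310.5381) / (114.5145 + 200.3097) = 506.5205 / 314.8242 = 1.60890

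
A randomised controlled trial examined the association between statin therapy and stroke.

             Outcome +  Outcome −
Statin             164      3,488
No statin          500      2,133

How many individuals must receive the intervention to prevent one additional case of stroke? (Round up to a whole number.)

Risk in treated group = 164/3652 = 0.04491; risk in control = 500/2633 = 0.18990.
Absolute risk reduction = 0.18990 − 0.04491 = 0.14499
NNT = 1 / ARR = 1 / 0.14499 = 6.897 → round up → 7

7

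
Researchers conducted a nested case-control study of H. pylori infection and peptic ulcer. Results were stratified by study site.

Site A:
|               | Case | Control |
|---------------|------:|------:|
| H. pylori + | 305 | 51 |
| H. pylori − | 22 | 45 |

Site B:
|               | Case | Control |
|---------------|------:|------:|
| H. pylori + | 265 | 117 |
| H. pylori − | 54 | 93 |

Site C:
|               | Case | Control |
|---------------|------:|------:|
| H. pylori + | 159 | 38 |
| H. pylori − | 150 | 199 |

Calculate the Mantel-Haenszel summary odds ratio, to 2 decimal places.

5.47

OR_MH = Σ(aᵢdᵢ/nᵢ) / Σ(bᵢcᵢ/nᵢ), where nᵢ is the stratum total.
Stratum 1 (Site A): n = 423; a·d/n = 305·45/423 = 32.4468; b·c/n = 51·22/423 = 2.6525
Stratum 2 (Site B): n = 529; a·d/n = 265·93/529 = 46.5879; b·c/n = 117·54/529 = 11.9433
Stratum 3 (Site C): n = 546; a·d/n = 159·199/546 = 57.9505; b·c/n = 38·150/546 = 10.4396
OR_MH = (32.4468 + 46.5879 + 57.9505) / (2.6525 + 11.9433 + 10.4396) = 136.9853 / 25.0353 = 5.47168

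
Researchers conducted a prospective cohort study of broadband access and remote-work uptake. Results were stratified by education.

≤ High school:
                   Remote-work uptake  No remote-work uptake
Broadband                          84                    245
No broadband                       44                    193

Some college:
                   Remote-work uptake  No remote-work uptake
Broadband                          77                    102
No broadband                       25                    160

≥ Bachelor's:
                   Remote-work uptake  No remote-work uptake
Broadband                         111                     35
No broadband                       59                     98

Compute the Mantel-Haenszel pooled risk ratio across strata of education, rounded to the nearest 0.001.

1.988

RR_MH = Σ(aᵢ·n₀ᵢ/nᵢ) / Σ(cᵢ·n₁ᵢ/nᵢ), with n₁ᵢ = aᵢ+bᵢ (exposed), n₀ᵢ = cᵢ+dᵢ (unexposed), nᵢ = n₁ᵢ+n₀ᵢ.
Stratum 1 (≤ High school): n₁ = 329, n₀ = 237, n = 566; a·n₀/n = 84·237/566 = 35.1731; c·n₁/n = 44·329/566 = 25.5760
Stratum 2 (Some college): n₁ = 179, n₀ = 185, n = 364; a·n₀/n = 77·185/364 = 39.1346; c·n₁/n = 25·179/364 = 12.2940
Stratum 3 (≥ Bachelor's): n₁ = 146, n₀ = 157, n = 303; a·n₀/n = 111·157/303 = 57.5149; c·n₁/n = 59·146/303 = 28.4290
RR_MH = (35.1731 + 39.1346 + 57.5149) / (25.5760 + 12.2940 + 28.4290) = 131.8226 / 66.2990 = 1.98831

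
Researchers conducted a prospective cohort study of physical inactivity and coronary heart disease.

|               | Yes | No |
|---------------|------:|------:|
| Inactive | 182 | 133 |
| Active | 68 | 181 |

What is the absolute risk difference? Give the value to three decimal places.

0.305

Cells: a = 182, b = 133, c = 68, d = 181.
Risk in exposed = 182/315 = 0.577778; risk in unexposed = 68/249 = 0.273092.
Risk difference = 0.577778 − 0.273092 = 0.304685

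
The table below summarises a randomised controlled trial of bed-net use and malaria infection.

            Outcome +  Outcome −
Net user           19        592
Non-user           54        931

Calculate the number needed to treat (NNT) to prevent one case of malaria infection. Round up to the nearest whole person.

Risk in treated group = 19/611 = 0.03110; risk in control = 54/985 = 0.05482.
Absolute risk reduction = 0.05482 − 0.03110 = 0.02373
NNT = 1 / ARR = 1 / 0.02373 = 42.148 → round up → 43

43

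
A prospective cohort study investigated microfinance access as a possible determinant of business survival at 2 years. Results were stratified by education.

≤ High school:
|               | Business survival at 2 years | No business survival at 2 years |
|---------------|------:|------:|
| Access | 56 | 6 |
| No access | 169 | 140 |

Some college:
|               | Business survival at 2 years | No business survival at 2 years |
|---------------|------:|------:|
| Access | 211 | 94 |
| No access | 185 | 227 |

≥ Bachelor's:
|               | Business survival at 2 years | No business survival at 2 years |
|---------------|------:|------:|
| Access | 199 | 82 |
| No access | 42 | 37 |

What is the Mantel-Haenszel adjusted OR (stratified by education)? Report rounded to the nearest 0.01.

OR_MH = Σ(aᵢdᵢ/nᵢ) / Σ(bᵢcᵢ/nᵢ), where nᵢ is the stratum total.
Stratum 1 (≤ High school): n = 371; a·d/n = 56·140/371 = 21.1321; b·c/n = 6·169/371 = 2.7332
Stratum 2 (Some college): n = 717; a·d/n = 211·227/717 = 66.8020; b·c/n = 94·185/717 = 24.2538
Stratum 3 (≥ Bachelor's): n = 360; a·d/n = 199·37/360 = 20.4528; b·c/n = 82·42/360 = 9.5667
OR_MH = (21.1321 + 66.8020 + 20.4528) / (2.7332 + 24.2538 + 9.5667) = 108.3868 / 36.5537 = 2.96514

2.97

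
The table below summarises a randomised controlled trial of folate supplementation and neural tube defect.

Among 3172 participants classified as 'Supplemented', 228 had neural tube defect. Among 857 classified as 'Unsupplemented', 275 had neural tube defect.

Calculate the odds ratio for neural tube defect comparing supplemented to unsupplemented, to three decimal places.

From the description: a = 228, b = 2944, c = 275, d = 582.
OR = (a·d)/(b·c) = (228 × 582) / (2944 × 275) = 132696 / 809600 = 0.16390
Exposure is associated with lower odds of neural tube defect (OR = 0.16 < 1).

0.164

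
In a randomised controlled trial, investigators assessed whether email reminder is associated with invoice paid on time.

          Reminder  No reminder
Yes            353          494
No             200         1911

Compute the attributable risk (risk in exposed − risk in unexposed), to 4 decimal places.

Reading the table with exposure as columns: a = 353 (Reminder, case), b = 200 (Reminder, non-case), c = 494 (No reminder, case), d = 1911.
Risk in exposed = 353/553 = 0.638336; risk in unexposed = 494/2405 = 0.205405.
Risk difference = 0.638336 − 0.205405 = 0.432931

0.4329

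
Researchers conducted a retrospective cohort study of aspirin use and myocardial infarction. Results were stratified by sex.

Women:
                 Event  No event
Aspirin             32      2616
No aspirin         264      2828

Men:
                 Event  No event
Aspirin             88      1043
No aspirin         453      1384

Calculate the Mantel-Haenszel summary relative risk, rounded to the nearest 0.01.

RR_MH = Σ(aᵢ·n₀ᵢ/nᵢ) / Σ(cᵢ·n₁ᵢ/nᵢ), with n₁ᵢ = aᵢ+bᵢ (exposed), n₀ᵢ = cᵢ+dᵢ (unexposed), nᵢ = n₁ᵢ+n₀ᵢ.
Stratum 1 (Women): n₁ = 2648, n₀ = 3092, n = 5740; a·n₀/n = 32·3092/5740 = 17.2376; c·n₁/n = 264·2648/5740 = 121.7895
Stratum 2 (Men): n₁ = 1131, n₀ = 1837, n = 2968; a·n₀/n = 88·1837/2968 = 54.4663; c·n₁/n = 453·1131/2968 = 172.6223
RR_MH = (17.2376 + 54.4663) / (121.7895 + 172.6223) = 71.7039 / 294.4119 = 0.24355

0.24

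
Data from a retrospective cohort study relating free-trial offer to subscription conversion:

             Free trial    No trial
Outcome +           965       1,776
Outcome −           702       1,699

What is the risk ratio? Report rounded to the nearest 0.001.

1.133

Reading the table with exposure as columns: a = 965 (Free trial, case), b = 702 (Free trial, non-case), c = 1776 (No trial, case), d = 1699.
Risk in exposed = 965/1667 = 0.57888; risk in unexposed = 1776/3475 = 0.51108.
RR = 0.57888 / 0.51108 = 1.13267
The risk among the exposed is 1.13 times that among the unexposed.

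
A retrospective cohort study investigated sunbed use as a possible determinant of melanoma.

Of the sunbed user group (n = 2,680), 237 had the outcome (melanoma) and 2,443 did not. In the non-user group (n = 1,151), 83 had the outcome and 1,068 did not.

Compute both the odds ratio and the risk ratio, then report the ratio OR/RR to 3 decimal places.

1.018

From the description: a = 237, b = 2443, c = 83, d = 1068.
OR = (237·1068)/(2443·83) = 253116/202769 = 1.24830
Risk in exposed = 237/2680 = 0.08843; risk in unexposed = 83/1151 = 0.07211; RR = 1.22634
OR/RR = 1.24830 / 1.22634 = 1.01791
The outcome is rare in both groups, so OR ≈ RR (ratio near 1).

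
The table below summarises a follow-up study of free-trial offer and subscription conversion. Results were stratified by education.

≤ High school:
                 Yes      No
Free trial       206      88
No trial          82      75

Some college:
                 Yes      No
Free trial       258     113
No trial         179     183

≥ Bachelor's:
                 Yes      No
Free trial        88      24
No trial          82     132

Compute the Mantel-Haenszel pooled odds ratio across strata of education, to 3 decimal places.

OR_MH = Σ(aᵢdᵢ/nᵢ) / Σ(bᵢcᵢ/nᵢ), where nᵢ is the stratum total.
Stratum 1 (≤ High school): n = 451; a·d/n = 206·75/451 = 34.2572; b·c/n = 88·82/451 = 16.0000
Stratum 2 (Some college): n = 733; a·d/n = 258·183/733 = 64.4120; b·c/n = 113·179/733 = 27.5948
Stratum 3 (≥ Bachelor's): n = 326; a·d/n = 88·132/326 = 35.6319; b·c/n = 24·82/326 = 6.0368
OR_MH = (34.2572 + 64.4120 + 35.6319) / (16.0000 + 27.5948 + 6.0368) = 134.3011 / 49.6316 = 2.70596

2.706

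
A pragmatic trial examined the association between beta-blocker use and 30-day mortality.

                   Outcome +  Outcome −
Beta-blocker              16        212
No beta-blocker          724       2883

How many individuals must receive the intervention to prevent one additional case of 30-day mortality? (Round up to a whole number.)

Risk in treated group = 16/228 = 0.07018; risk in control = 724/3607 = 0.20072.
Absolute risk reduction = 0.20072 − 0.07018 = 0.13055
NNT = 1 / ARR = 1 / 0.13055 = 7.660 → round up → 8

8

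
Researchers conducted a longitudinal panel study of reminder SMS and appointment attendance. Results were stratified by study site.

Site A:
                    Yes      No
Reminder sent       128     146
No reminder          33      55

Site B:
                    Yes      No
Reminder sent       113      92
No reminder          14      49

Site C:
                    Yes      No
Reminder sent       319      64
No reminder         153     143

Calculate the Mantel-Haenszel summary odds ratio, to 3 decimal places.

OR_MH = Σ(aᵢdᵢ/nᵢ) / Σ(bᵢcᵢ/nᵢ), where nᵢ is the stratum total.
Stratum 1 (Site A): n = 362; a·d/n = 128·55/362 = 19.4475; b·c/n = 146·33/362 = 13.3094
Stratum 2 (Site B): n = 268; a·d/n = 113·49/268 = 20.6604; b·c/n = 92·14/268 = 4.8060
Stratum 3 (Site C): n = 679; a·d/n = 319·143/679 = 67.1826; b·c/n = 64·153/679 = 14.4212
OR_MH = (19.4475 + 20.6604 + 67.1826) / (13.3094 + 4.8060 + 14.4212) = 107.2906 / 32.5366 = 3.29754

3.298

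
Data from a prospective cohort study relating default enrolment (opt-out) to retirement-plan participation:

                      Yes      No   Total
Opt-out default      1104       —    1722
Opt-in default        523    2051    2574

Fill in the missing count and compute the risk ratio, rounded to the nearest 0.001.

3.155

The missing cell is in the exposed row: 1722 − 1104 = 618.
So a = 1104, b = 618, c = 523, d = 2051.
RR = [a/(a+b)] / [c/(c+d)] = (1104/1722) / (523/2574) = 0.64111/0.20319 = 3.15532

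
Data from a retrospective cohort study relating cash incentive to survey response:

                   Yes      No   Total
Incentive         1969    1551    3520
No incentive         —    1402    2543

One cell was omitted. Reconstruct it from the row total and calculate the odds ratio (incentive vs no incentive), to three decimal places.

The missing cell is in the unexposed row: 2543 − 1402 = 1141.
So a = 1969, b = 1551, c = 1141, d = 1402.
OR = (a·d)/(b·c) = (1969 × 1402) / (1551 × 1141) = 2760538 / 1769691 = 1.55990

1.560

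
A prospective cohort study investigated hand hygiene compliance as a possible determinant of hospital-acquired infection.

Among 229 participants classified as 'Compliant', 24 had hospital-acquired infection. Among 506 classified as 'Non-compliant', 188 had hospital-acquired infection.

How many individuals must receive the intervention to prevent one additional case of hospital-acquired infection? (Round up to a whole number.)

Risk in treated group = 24/229 = 0.10480; risk in control = 188/506 = 0.37154.
Absolute risk reduction = 0.37154 − 0.10480 = 0.26674
NNT = 1 / ARR = 1 / 0.26674 = 3.749 → round up → 4

4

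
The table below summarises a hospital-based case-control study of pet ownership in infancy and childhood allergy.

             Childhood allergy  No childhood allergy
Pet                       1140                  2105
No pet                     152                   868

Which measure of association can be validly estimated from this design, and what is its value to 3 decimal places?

Cells: a = 1140, b = 2105, c = 152, d = 868.
This is a hospital-based case-control study: participants were sampled on outcome status, so risks in the source population cannot be estimated directly — relative risk is not valid here. The odds ratio is the appropriate measure.
OR = (a·d)/(b·c) = (1140 × 868) / (2105 × 152) = 989520 / 319960 = 3.09264

3.093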